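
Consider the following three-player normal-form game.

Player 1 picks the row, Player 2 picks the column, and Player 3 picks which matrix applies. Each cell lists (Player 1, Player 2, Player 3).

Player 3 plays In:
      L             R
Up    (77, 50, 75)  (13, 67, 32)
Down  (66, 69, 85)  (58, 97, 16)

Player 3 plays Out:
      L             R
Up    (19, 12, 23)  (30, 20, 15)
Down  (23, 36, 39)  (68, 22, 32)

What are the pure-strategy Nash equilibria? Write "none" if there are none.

Player 1 against (L, In): payoffs 77, 66 → best response Up.
Player 1 against (L, Out): payoffs 19, 23 → best response Down.
Player 1 against (R, In): payoffs 13, 58 → best response Down.
Player 1 against (R, Out): payoffs 30, 68 → best response Down.
Player 2 against (Up, In): payoffs 50, 67 → best response R.
Player 2 against (Up, Out): payoffs 12, 20 → best response R.
Player 2 against (Down, In): payoffs 69, 97 → best response R.
Player 2 against (Down, Out): payoffs 36, 22 → best response L.
Player 3 against (Up, L): payoffs 75, 23 → best response In.
Player 3 against (Up, R): payoffs 32, 15 → best response In.
Player 3 against (Down, L): payoffs 85, 39 → best response In.
Player 3 against (Down, R): payoffs 16, 32 → best response Out.
No profile is a mutual best response for all players.

No pure-strategy Nash equilibrium.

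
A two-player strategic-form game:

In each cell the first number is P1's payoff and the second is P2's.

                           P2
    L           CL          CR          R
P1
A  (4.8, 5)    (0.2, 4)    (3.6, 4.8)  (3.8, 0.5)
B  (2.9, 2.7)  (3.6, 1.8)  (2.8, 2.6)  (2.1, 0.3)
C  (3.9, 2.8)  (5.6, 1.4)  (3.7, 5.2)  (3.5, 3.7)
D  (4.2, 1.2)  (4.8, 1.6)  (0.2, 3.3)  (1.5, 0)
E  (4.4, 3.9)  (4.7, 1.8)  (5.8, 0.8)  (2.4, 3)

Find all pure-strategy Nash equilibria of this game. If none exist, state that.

Mark each player's best response to every combination of opponents' strategies; a profile where every player is best-responding is a pure Nash equilibrium.
P1 against L: payoffs 4.8, 2.9, 3.9, 4.2, 4.4 → best response A.
P1 against CL: payoffs 0.2, 3.6, 5.6, 4.8, 4.7 → best response C.
P1 against CR: payoffs 3.6, 2.8, 3.7, 0.2, 5.8 → best response E.
P1 against R: payoffs 3.8, 2.1, 3.5, 1.5, 2.4 → best response A.
P2 against A: payoffs 5, 4, 4.8, 0.5 → best response L.
P2 against B: payoffs 2.7, 1.8, 2.6, 0.3 → best response L.
P2 against C: payoffs 2.8, 1.4, 5.2, 3.7 → best response CR.
P2 against D: payoffs 1.2, 1.6, 3.3, 0 → best response CR.
P2 against E: payoffs 3.9, 1.8, 0.8, 3 → best response L.
Mutual best responses: (A, L).

The unique pure-strategy Nash equilibrium is (A, L).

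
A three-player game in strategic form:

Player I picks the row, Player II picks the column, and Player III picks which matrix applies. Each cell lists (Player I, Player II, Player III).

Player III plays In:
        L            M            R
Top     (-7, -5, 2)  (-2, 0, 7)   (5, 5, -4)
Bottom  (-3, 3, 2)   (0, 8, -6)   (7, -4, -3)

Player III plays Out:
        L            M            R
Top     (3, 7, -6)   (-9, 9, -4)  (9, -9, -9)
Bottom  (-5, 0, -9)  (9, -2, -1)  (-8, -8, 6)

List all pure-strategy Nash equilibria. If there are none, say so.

Player I against (L, In): payoffs -7, -3 → best response Bottom.
Player I against (L, Out): payoffs 3, -5 → best response Top.
Player I against (M, In): payoffs -2, 0 → best response Bottom.
Player I against (M, Out): payoffs -9, 9 → best response Bottom.
Player I against (R, In): payoffs 5, 7 → best response Bottom.
Player I against (R, Out): payoffs 9, -8 → best response Top.
Player II against (Top, In): payoffs -5, 0, 5 → best response R.
Player II against (Top, Out): payoffs 7, 9, -9 → best response M.
Player II against (Bottom, In): payoffs 3, 8, -4 → best response M.
Player II against (Bottom, Out): payoffs 0, -2, -8 → best response L.
Player III against (Top, L): payoffs 2, -6 → best response In.
Player III against (Top, M): payoffs 7, -4 → best response In.
Player III against (Top, R): payoffs -4, -9 → best response In.
Player III against (Bottom, L): payoffs 2, -9 → best response In.
Player III against (Bottom, M): payoffs -6, -1 → best response Out.
Player III against (Bottom, R): payoffs -3, 6 → best response Out.
No profile is a mutual best response for all players.

This game has no pure Nash equilibrium.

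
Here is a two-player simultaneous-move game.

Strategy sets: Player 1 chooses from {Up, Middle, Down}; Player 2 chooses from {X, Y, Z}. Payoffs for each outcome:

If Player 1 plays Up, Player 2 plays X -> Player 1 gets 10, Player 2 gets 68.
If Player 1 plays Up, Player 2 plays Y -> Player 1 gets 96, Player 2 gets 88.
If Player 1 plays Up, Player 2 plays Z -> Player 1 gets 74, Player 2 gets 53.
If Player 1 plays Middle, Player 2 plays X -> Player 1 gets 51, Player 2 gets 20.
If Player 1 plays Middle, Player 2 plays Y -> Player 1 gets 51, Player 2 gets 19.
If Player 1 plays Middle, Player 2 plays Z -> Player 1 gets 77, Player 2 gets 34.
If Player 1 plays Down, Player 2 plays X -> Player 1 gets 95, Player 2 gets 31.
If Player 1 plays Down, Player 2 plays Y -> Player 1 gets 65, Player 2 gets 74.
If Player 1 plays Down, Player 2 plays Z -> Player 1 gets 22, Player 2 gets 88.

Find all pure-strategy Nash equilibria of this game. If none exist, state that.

Mark each player's best response to every combination of opponents' strategies; a profile where every player is best-responding is a pure Nash equilibrium.
Player 1 against X: payoffs 10, 51, 95 → best response Down.
Player 1 against Y: payoffs 96, 51, 65 → best response Up.
Player 1 against Z: payoffs 74, 77, 22 → best response Middle.
Player 2 against Up: payoffs 68, 88, 53 → best response Y.
Player 2 against Middle: payoffs 20, 19, 34 → best response Z.
Player 2 against Down: payoffs 31, 74, 88 → best response Z.
Mutual best responses: (Up, Y); (Middle, Z).

(Up, Y); (Middle, Z)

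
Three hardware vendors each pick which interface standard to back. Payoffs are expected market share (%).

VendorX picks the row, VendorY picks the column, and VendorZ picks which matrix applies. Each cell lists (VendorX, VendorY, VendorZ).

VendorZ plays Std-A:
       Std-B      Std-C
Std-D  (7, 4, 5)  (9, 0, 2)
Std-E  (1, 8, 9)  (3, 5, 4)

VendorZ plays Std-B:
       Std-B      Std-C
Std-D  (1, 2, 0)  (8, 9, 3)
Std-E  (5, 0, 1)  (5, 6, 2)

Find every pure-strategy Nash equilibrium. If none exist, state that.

For each player, find the best response to each opponent profile; mutual best responses are the pure NE.
VendorX against (Std-B, Std-A): payoffs 7, 1 → best response Std-D.
VendorX against (Std-B, Std-B): payoffs 1, 5 → best response Std-E.
VendorX against (Std-C, Std-A): payoffs 9, 3 → best response Std-D.
VendorX against (Std-C, Std-B): payoffs 8, 5 → best response Std-D.
VendorY against (Std-D, Std-A): payoffs 4, 0 → best response Std-B.
VendorY against (Std-D, Std-B): payoffs 2, 9 → best response Std-C.
VendorY against (Std-E, Std-A): payoffs 8, 5 → best response Std-B.
VendorY against (Std-E, Std-B): payoffs 0, 6 → best response Std-C.
VendorZ against (Std-D, Std-B): payoffs 5, 0 → best response Std-A.
VendorZ against (Std-D, Std-C): payoffs 2, 3 → best response Std-B.
VendorZ against (Std-E, Std-B): payoffs 9, 1 → best response Std-A.
VendorZ against (Std-E, Std-C): payoffs 4, 2 → best response Std-A.
Mutual best responses: (Std-D, Std-B, Std-A); (Std-D, Std-C, Std-B).

Pure-strategy Nash equilibria: (Std-D, Std-B, Std-A) and (Std-D, Std-C, Std-B)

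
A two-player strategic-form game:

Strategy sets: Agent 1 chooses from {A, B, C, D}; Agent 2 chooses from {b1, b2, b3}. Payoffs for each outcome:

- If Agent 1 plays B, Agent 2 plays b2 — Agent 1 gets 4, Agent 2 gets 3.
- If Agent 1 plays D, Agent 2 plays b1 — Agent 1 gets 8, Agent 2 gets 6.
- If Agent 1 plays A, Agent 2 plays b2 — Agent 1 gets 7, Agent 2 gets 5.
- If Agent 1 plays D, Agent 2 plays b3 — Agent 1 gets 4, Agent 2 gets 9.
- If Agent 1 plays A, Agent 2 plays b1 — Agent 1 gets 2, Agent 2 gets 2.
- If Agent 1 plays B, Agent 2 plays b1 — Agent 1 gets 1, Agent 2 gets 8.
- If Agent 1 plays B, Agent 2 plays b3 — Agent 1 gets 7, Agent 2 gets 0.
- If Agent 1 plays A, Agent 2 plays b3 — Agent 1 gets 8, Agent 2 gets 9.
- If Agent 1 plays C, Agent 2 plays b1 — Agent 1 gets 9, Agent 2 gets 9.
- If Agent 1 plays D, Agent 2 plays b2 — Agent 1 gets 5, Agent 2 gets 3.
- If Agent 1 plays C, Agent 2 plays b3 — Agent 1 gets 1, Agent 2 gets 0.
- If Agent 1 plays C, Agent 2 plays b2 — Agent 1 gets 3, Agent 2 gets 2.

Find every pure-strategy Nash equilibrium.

The pure Nash equilibria are (A, b3), (C, b1).

Agent 1 against b1: payoffs 2, 1, 9, 8 → best response C.
Agent 1 against b2: payoffs 7, 4, 3, 5 → best response A.
Agent 1 against b3: payoffs 8, 7, 1, 4 → best response A.
Agent 2 against A: payoffs 2, 5, 9 → best response b3.
Agent 2 against B: payoffs 8, 3, 0 → best response b1.
Agent 2 against C: payoffs 9, 2, 0 → best response b1.
Agent 2 against D: payoffs 6, 3, 9 → best response b3.
Mutual best responses: (A, b3); (C, b1).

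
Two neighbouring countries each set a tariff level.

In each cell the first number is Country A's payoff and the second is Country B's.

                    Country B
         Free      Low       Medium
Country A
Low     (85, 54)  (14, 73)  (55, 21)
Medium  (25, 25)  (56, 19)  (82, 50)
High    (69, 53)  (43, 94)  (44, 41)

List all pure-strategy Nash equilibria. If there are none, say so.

The unique pure-strategy Nash equilibrium is (Medium, Medium).

For each player, find the best response to each opponent profile; mutual best responses are the pure NE.
Country A against Free: payoffs 85, 25, 69 → best response Low.
Country A against Low: payoffs 14, 56, 43 → best response Medium.
Country A against Medium: payoffs 55, 82, 44 → best response Medium.
Country B against Low: payoffs 54, 73, 21 → best response Low.
Country B against Medium: payoffs 25, 19, 50 → best response Medium.
Country B against High: payoffs 53, 94, 41 → best response Low.
Mutual best responses: (Medium, Medium).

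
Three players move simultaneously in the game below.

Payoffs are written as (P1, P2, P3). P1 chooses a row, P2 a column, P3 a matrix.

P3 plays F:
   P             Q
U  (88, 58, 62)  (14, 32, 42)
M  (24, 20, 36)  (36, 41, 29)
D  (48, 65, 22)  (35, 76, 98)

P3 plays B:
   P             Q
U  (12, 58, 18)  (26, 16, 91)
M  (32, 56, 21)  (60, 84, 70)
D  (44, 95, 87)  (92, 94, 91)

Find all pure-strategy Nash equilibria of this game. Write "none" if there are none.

Check each profile: it is a Nash equilibrium iff no player can strictly gain by switching unilaterally.
(U, P, F): P1 gets 88, best alternative 48; P2 gets 58, best alternative 32; P3 gets 62, best alternative 18. No profitable deviation — NE.
(U, P, B): P1 can switch to M (12 → 32). Not NE.
(U, Q, F): P1 can switch to M (14 → 36). Not NE.
(U, Q, B): P1 can switch to M (26 → 60). Not NE.
(M, P, F): P1 can switch to U (24 → 88). Not NE.
(M, P, B): P1 can switch to D (32 → 44). Not NE.
(M, Q, F): P3 can switch to B (29 → 70). Not NE.
(M, Q, B): P1 can switch to D (60 → 92). Not NE.
(D, P, F): P1 can switch to U (48 → 88). Not NE.
(D, P, B): P1 gets 44, best alternative 32; P2 gets 95, best alternative 94; P3 gets 87, best alternative 22. No profitable deviation — NE.
(D, Q, F): P1 can switch to M (35 → 36). Not NE.
(D, Q, B): P2 can switch to P (94 → 95). Not NE.

(U, P, F) and (D, P, B)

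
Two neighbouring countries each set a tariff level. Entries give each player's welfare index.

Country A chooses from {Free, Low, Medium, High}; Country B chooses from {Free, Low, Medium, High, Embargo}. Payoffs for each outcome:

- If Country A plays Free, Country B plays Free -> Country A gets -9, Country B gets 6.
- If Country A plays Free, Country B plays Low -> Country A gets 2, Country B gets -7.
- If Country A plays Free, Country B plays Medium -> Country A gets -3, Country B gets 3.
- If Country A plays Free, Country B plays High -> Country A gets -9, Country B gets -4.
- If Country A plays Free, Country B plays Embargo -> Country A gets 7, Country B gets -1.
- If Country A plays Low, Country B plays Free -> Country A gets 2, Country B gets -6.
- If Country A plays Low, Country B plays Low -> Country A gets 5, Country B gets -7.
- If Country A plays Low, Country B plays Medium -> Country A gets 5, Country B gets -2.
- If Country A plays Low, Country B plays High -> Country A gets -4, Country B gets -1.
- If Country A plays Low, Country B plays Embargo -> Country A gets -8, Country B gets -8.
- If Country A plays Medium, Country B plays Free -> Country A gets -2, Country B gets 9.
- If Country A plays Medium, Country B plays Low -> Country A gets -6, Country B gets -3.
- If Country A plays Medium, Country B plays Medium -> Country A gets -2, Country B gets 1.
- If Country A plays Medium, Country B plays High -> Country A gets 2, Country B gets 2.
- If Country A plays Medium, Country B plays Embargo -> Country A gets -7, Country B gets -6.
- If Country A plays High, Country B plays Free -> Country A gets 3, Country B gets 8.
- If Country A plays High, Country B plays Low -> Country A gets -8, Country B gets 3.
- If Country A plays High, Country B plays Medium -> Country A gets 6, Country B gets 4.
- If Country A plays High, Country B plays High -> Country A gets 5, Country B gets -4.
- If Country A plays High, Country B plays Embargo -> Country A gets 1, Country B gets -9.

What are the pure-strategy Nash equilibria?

(High, Free)

(Free, Free): Country A can switch to Low (-9 → 2). Not NE.
(Free, Low): Country A can switch to Low (2 → 5). Not NE.
(Free, Medium): Country A can switch to Low (-3 → 5). Not NE.
(Free, High): Country A can switch to Low (-9 → -4). Not NE.
(Free, Embargo): Country B can switch to Free (-1 → 6). Not NE.
(Low, Free): Country A can switch to High (2 → 3). Not NE.
(Low, Low): Country B can switch to Free (-7 → -6). Not NE.
(Low, Medium): Country A can switch to High (5 → 6). Not NE.
(Low, High): Country A can switch to Medium (-4 → 2). Not NE.
(Low, Embargo): Country A can switch to Free (-8 → 7). Not NE.
(Medium, Free): Country A can switch to Low (-2 → 2). Not NE.
(Medium, Low): Country A can switch to Free (-6 → 2). Not NE.
(High, Free): Country A gets 3, best alternative 2; Country B gets 8, best alternative 4. No profitable deviation — NE.
(The remaining 7 profiles each have a profitable deviation by the same check.)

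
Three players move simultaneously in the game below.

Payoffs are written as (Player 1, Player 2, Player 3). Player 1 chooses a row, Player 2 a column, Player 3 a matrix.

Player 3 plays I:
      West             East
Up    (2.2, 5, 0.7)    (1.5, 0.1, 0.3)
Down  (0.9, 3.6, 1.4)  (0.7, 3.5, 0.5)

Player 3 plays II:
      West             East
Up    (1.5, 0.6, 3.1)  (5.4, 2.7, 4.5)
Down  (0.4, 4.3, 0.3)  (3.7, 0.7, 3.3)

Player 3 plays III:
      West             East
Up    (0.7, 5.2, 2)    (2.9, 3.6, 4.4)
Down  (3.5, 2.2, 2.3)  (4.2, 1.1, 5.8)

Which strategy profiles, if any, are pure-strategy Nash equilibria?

Pure-strategy Nash equilibria: (Up, East, II), (Down, West, III)

Check each profile: it is a Nash equilibrium iff no player can strictly gain by switching unilaterally.
(Up, West, I): Player 3 can switch to II (0.7 → 3.1). Not NE.
(Up, West, II): Player 2 can switch to East (0.6 → 2.7). Not NE.
(Up, West, III): Player 1 can switch to Down (0.7 → 3.5). Not NE.
(Up, East, I): Player 2 can switch to West (0.1 → 5). Not NE.
(Up, East, II): Player 1 gets 5.4, best alternative 3.7; Player 2 gets 2.7, best alternative 0.6; Player 3 gets 4.5, best alternative 4.4. No profitable deviation — NE.
(Up, East, III): Player 1 can switch to Down (2.9 → 4.2). Not NE.
(Down, West, I): Player 1 can switch to Up (0.9 → 2.2). Not NE.
(Down, West, III): Player 1 gets 3.5, best alternative 0.7; Player 2 gets 2.2, best alternative 1.1; Player 3 gets 2.3, best alternative 1.4. No profitable deviation — NE.
(The remaining 4 profiles each have a profitable deviation by the same check.)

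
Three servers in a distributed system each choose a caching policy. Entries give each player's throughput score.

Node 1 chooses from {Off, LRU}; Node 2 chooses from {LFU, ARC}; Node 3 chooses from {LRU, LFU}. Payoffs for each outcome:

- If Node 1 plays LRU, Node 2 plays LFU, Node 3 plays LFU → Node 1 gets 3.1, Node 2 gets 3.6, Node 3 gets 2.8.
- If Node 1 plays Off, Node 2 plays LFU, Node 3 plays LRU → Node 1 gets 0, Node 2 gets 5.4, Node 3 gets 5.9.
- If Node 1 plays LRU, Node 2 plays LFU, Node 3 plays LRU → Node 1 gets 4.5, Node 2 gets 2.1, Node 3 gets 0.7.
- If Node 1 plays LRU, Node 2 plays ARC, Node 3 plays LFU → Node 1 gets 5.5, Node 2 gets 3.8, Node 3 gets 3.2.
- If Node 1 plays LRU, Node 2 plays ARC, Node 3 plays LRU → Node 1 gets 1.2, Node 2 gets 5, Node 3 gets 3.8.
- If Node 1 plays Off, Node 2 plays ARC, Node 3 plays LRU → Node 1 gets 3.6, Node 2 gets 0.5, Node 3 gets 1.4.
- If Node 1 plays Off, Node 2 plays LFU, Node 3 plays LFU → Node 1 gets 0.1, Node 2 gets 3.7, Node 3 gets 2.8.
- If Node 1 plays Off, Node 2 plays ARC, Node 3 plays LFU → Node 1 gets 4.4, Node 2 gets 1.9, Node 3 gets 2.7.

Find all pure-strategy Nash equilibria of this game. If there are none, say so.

none

For each strategy profile, look for a profitable unilateral deviation.
(Off, LFU, LRU): Node 1 can switch to LRU (0 → 4.5). Not NE.
(Off, LFU, LFU): Node 1 can switch to LRU (0.1 → 3.1). Not NE.
(Off, ARC, LRU): Node 2 can switch to LFU (0.5 → 5.4). Not NE.
(Off, ARC, LFU): Node 1 can switch to LRU (4.4 → 5.5). Not NE.
(LRU, LFU, LRU): Node 2 can switch to ARC (2.1 → 5). Not NE.
(LRU, LFU, LFU): Node 2 can switch to ARC (3.6 → 3.8). Not NE.
(LRU, ARC, LRU): Node 1 can switch to Off (1.2 → 3.6). Not NE.
(LRU, ARC, LFU): Node 3 can switch to LRU (3.2 → 3.8). Not NE.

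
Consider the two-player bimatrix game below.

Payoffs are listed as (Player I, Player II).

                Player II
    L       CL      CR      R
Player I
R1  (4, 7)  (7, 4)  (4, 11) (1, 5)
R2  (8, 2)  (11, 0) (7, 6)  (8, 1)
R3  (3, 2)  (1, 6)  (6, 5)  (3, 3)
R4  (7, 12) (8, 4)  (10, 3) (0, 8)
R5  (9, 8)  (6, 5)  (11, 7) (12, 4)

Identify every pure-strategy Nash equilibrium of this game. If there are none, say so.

For each player, find the best response to each opponent profile; mutual best responses are the pure NE.
Player I against L: payoffs 4, 8, 3, 7, 9 → best response R5.
Player I against CL: payoffs 7, 11, 1, 8, 6 → best response R2.
Player I against CR: payoffs 4, 7, 6, 10, 11 → best response R5.
Player I against R: payoffs 1, 8, 3, 0, 12 → best response R5.
Player II against R1: payoffs 7, 4, 11, 5 → best response CR.
Player II against R2: payoffs 2, 0, 6, 1 → best response CR.
Player II against R3: payoffs 2, 6, 5, 3 → best response CL.
Player II against R4: payoffs 12, 4, 3, 8 → best response L.
Player II against R5: payoffs 8, 5, 7, 4 → best response L.
Mutual best responses: (R5, L).

Pure NE: (R5, L)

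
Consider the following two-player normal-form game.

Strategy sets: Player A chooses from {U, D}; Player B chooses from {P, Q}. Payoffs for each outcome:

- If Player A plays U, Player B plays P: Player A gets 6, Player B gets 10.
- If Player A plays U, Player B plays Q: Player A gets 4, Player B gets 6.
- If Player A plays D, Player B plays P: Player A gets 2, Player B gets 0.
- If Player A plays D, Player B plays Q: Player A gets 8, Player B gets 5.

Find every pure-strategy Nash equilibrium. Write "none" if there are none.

The pure Nash equilibria are (U, P); (D, Q).

For each player, find the best response to each opponent profile; mutual best responses are the pure NE.
Player A against P: payoffs 6, 2 → best response U.
Player A against Q: payoffs 4, 8 → best response D.
Player B against U: payoffs 10, 6 → best response P.
Player B against D: payoffs 0, 5 → best response Q.
Mutual best responses: (U, P); (D, Q).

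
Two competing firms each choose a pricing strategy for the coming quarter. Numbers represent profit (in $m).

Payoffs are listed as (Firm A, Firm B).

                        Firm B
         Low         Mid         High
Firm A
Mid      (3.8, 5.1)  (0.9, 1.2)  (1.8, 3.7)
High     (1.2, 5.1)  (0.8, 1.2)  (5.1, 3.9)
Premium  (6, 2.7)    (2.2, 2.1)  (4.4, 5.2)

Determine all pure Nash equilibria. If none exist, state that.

none

Mark each player's best response to every combination of opponents' strategies; a profile where every player is best-responding is a pure Nash equilibrium.
Firm A against Low: payoffs 3.8, 1.2, 6 → best response Premium.
Firm A against Mid: payoffs 0.9, 0.8, 2.2 → best response Premium.
Firm A against High: payoffs 1.8, 5.1, 4.4 → best response High.
Firm B against Mid: payoffs 5.1, 1.2, 3.7 → best response Low.
Firm B against High: payoffs 5.1, 1.2, 3.9 → best response Low.
Firm B against Premium: payoffs 2.7, 2.1, 5.2 → best response High.
No profile is a mutual best response for all players.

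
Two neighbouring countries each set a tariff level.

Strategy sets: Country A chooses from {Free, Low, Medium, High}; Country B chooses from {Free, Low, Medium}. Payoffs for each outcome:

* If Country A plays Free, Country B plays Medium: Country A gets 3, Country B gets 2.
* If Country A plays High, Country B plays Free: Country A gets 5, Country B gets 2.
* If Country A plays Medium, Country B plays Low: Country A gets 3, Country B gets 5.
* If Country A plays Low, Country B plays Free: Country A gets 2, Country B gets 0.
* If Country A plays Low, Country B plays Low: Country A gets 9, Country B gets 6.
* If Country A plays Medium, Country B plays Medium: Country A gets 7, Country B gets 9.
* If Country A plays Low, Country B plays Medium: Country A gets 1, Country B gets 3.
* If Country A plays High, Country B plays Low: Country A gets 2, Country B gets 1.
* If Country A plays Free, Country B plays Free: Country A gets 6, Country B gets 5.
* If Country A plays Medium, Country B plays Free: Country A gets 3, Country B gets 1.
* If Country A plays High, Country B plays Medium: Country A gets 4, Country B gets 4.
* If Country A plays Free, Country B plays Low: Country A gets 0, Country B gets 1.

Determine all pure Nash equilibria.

Pure-strategy Nash equilibria: (Free, Free), (Low, Low), (Medium, Medium)

For each player, find the best response to each opponent profile; mutual best responses are the pure NE.
Country A against Free: payoffs 6, 2, 3, 5 → best response Free.
Country A against Low: payoffs 0, 9, 3, 2 → best response Low.
Country A against Medium: payoffs 3, 1, 7, 4 → best response Medium.
Country B against Free: payoffs 5, 1, 2 → best response Free.
Country B against Low: payoffs 0, 6, 3 → best response Low.
Country B against Medium: payoffs 1, 5, 9 → best response Medium.
Country B against High: payoffs 2, 1, 4 → best response Medium.
Mutual best responses: (Free, Free); (Low, Low); (Medium, Medium).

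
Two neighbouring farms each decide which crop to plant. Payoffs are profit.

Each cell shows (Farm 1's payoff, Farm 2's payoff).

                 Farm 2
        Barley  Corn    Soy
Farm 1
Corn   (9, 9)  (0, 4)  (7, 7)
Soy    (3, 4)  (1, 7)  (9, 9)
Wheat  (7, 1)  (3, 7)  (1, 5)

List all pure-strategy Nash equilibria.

Pure-strategy Nash equilibria: (Corn, Barley) and (Soy, Soy) and (Wheat, Corn)

Farm 1 against Barley: payoffs 9, 3, 7 → best response Corn.
Farm 1 against Corn: payoffs 0, 1, 3 → best response Wheat.
Farm 1 against Soy: payoffs 7, 9, 1 → best response Soy.
Farm 2 against Corn: payoffs 9, 4, 7 → best response Barley.
Farm 2 against Soy: payoffs 4, 7, 9 → best response Soy.
Farm 2 against Wheat: payoffs 1, 7, 5 → best response Corn.
Mutual best responses: (Corn, Barley); (Soy, Soy); (Wheat, Corn).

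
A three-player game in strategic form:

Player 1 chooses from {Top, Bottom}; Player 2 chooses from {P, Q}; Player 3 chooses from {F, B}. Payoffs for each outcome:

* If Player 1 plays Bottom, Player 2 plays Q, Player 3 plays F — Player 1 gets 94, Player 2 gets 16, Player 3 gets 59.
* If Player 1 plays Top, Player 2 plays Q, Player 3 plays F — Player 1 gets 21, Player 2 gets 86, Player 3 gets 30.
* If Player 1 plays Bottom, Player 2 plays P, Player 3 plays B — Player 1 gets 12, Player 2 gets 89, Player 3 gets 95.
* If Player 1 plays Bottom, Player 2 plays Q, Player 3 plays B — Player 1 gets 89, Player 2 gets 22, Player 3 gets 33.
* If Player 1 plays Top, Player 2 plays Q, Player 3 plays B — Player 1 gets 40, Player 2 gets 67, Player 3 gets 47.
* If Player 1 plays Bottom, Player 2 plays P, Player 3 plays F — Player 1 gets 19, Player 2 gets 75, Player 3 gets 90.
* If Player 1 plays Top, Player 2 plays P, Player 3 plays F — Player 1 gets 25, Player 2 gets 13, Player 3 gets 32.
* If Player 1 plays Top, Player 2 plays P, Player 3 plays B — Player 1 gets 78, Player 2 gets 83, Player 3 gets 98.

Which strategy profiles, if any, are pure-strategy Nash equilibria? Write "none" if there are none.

(Top, P, B)

Player 1 against (P, F): payoffs 25, 19 → best response Top.
Player 1 against (P, B): payoffs 78, 12 → best response Top.
Player 1 against (Q, F): payoffs 21, 94 → best response Bottom.
Player 1 against (Q, B): payoffs 40, 89 → best response Bottom.
Player 2 against (Top, F): payoffs 13, 86 → best response Q.
Player 2 against (Top, B): payoffs 83, 67 → best response P.
Player 2 against (Bottom, F): payoffs 75, 16 → best response P.
Player 2 against (Bottom, B): payoffs 89, 22 → best response P.
Player 3 against (Top, P): payoffs 32, 98 → best response B.
Player 3 against (Top, Q): payoffs 30, 47 → best response B.
Player 3 against (Bottom, P): payoffs 90, 95 → best response B.
Player 3 against (Bottom, Q): payoffs 59, 33 → best response F.
Mutual best responses: (Top, P, B).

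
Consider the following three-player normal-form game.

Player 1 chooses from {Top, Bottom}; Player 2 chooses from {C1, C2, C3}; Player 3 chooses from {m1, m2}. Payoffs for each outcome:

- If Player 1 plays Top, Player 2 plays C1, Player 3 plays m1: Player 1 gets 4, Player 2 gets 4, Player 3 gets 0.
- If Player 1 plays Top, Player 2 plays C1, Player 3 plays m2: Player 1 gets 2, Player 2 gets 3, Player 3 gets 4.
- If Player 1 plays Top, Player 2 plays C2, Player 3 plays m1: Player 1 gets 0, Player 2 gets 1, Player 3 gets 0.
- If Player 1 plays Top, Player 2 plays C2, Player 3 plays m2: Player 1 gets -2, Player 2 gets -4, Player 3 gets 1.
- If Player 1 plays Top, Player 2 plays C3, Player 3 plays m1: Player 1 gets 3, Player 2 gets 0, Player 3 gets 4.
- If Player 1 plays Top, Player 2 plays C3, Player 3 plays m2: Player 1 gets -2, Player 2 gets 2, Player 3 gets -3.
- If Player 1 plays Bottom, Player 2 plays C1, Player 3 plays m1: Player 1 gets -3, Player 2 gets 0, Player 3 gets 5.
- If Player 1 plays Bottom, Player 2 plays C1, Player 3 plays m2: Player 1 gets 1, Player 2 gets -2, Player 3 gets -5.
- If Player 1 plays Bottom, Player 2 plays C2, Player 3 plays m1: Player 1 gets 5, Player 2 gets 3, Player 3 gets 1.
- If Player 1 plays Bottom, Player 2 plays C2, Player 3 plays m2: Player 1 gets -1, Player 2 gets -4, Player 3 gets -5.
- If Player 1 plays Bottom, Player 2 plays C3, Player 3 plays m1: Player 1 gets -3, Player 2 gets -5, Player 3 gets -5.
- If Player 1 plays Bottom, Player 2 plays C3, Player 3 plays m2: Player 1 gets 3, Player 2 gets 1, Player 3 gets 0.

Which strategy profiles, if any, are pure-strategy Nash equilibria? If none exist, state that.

The pure Nash equilibria are (Top, C1, m2), (Bottom, C2, m1), (Bottom, C3, m2).

(Top, C1, m1): Player 3 can switch to m2 (0 → 4). Not NE.
(Top, C1, m2): Player 1 gets 2, best alternative 1; Player 2 gets 3, best alternative 2; Player 3 gets 4, best alternative 0. No profitable deviation — NE.
(Top, C2, m1): Player 1 can switch to Bottom (0 → 5). Not NE.
(Top, C2, m2): Player 1 can switch to Bottom (-2 → -1). Not NE.
(Top, C3, m1): Player 2 can switch to C1 (0 → 4). Not NE.
(Top, C3, m2): Player 1 can switch to Bottom (-2 → 3). Not NE.
(Bottom, C1, m1): Player 1 can switch to Top (-3 → 4). Not NE.
(Bottom, C2, m1): Player 1 gets 5, best alternative 0; Player 2 gets 3, best alternative 0; Player 3 gets 1, best alternative -5. No profitable deviation — NE.
(Bottom, C3, m2): Player 1 gets 3, best alternative -2; Player 2 gets 1, best alternative -2; Player 3 gets 0, best alternative -5. No profitable deviation — NE.
(The remaining 3 profiles each have a profitable deviation by the same check.)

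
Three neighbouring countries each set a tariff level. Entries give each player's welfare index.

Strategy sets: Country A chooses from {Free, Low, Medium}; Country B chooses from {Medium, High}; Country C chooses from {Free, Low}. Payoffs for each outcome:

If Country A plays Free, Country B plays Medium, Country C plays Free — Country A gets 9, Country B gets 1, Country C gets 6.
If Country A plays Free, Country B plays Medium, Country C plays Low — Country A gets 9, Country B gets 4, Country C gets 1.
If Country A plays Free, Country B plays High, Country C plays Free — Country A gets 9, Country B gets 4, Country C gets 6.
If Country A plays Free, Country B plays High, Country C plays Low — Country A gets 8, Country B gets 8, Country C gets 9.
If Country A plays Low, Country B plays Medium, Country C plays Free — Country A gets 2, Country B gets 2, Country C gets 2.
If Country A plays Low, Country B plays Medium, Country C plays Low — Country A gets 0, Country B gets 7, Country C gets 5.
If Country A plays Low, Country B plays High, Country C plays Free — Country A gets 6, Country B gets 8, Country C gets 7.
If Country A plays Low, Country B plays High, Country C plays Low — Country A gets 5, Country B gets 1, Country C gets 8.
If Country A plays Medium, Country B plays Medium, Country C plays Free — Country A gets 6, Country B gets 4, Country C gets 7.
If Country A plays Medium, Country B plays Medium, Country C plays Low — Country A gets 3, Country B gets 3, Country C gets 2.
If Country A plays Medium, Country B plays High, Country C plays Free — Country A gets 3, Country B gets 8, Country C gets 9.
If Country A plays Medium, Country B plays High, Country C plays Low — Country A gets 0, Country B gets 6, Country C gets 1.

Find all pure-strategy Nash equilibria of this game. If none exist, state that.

The unique pure-strategy Nash equilibrium is (Free, High, Low).

For each strategy profile, look for a profitable unilateral deviation.
(Free, Medium, Free): Country B can switch to High (1 → 4). Not NE.
(Free, Medium, Low): Country B can switch to High (4 → 8). Not NE.
(Free, High, Free): Country C can switch to Low (6 → 9). Not NE.
(Free, High, Low): Country A gets 8, best alternative 5; Country B gets 8, best alternative 4; Country C gets 9, best alternative 6. No profitable deviation — NE.
(Low, Medium, Free): Country A can switch to Free (2 → 9). Not NE.
(Low, Medium, Low): Country A can switch to Free (0 → 9). Not NE.
(Low, High, Free): Country A can switch to Free (6 → 9). Not NE.
(Low, High, Low): Country A can switch to Free (5 → 8). Not NE.
(Medium, Medium, Free): Country A can switch to Free (6 → 9). Not NE.
(Medium, Medium, Low): Country A can switch to Free (3 → 9). Not NE.
(Medium, High, Free): Country A can switch to Free (3 → 9). Not NE.
(Medium, High, Low): Country A can switch to Free (0 → 8). Not NE.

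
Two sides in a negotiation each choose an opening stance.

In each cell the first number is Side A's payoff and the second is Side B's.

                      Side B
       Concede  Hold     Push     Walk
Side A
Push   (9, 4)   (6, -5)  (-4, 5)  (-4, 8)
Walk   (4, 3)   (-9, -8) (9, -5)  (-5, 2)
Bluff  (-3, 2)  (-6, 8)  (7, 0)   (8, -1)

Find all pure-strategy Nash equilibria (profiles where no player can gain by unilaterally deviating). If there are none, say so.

There is no pure-strategy Nash equilibrium.

Mark each player's best response to every combination of opponents' strategies; a profile where every player is best-responding is a pure Nash equilibrium.
Side A against Concede: payoffs 9, 4, -3 → best response Push.
Side A against Hold: payoffs 6, -9, -6 → best response Push.
Side A against Push: payoffs -4, 9, 7 → best response Walk.
Side A against Walk: payoffs -4, -5, 8 → best response Bluff.
Side B against Push: payoffs 4, -5, 5, 8 → best response Walk.
Side B against Walk: payoffs 3, -8, -5, 2 → best response Concede.
Side B against Bluff: payoffs 2, 8, 0, -1 → best response Hold.
No profile is a mutual best response for all players.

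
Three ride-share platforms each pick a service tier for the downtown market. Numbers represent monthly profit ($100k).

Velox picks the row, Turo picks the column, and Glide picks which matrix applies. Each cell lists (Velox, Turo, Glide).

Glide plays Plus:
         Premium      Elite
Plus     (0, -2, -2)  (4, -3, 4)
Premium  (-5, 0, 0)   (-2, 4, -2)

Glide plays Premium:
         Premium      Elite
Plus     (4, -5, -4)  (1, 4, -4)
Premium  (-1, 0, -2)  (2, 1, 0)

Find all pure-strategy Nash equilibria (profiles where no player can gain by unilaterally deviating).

(Plus, Premium, Plus), (Premium, Elite, Premium)

For each strategy profile, look for a profitable unilateral deviation.
(Plus, Premium, Plus): Velox gets 0, best alternative -5; Turo gets -2, best alternative -3; Glide gets -2, best alternative -4. No profitable deviation — NE.
(Plus, Premium, Premium): Turo can switch to Elite (-5 → 4). Not NE.
(Plus, Elite, Plus): Turo can switch to Premium (-3 → -2). Not NE.
(Plus, Elite, Premium): Velox can switch to Premium (1 → 2). Not NE.
(Premium, Premium, Plus): Velox can switch to Plus (-5 → 0). Not NE.
(Premium, Premium, Premium): Velox can switch to Plus (-1 → 4). Not NE.
(Premium, Elite, Plus): Velox can switch to Plus (-2 → 4). Not NE.
(Premium, Elite, Premium): Velox gets 2, best alternative 1; Turo gets 1, best alternative 0; Glide gets 0, best alternative -2. No profitable deviation — NE.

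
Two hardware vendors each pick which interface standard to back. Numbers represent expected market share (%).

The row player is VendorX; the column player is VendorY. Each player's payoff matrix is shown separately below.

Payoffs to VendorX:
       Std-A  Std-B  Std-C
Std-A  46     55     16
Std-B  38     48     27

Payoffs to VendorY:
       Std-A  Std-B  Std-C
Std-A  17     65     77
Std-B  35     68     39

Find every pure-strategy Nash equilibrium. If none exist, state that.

There is no pure-strategy Nash equilibrium.

Mark each player's best response to every combination of opponents' strategies; a profile where every player is best-responding is a pure Nash equilibrium.
VendorX against Std-A: payoffs 46, 38 → best response Std-A.
VendorX against Std-B: payoffs 55, 48 → best response Std-A.
VendorX against Std-C: payoffs 16, 27 → best response Std-B.
VendorY against Std-A: payoffs 17, 65, 77 → best response Std-C.
VendorY against Std-B: payoffs 35, 68, 39 → best response Std-B.
No profile is a mutual best response for all players.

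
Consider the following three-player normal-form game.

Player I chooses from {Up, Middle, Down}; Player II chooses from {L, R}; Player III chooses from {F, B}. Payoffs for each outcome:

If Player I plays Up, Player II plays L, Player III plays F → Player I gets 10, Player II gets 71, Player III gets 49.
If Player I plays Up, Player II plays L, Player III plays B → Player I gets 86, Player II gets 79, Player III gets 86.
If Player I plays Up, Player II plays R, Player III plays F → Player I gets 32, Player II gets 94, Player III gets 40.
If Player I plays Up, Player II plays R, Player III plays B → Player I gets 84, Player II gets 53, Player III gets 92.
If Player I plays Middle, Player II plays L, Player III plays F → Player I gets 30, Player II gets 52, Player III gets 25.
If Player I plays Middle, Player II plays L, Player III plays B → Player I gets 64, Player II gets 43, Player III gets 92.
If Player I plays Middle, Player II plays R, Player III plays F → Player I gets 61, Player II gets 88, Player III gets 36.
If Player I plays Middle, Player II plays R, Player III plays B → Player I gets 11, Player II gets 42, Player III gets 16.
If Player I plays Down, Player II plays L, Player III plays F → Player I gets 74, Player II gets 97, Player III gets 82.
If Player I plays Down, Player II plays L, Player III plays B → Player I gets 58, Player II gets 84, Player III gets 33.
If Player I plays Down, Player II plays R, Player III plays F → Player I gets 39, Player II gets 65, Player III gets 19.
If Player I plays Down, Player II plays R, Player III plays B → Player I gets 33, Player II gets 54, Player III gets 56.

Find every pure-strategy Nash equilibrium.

The pure Nash equilibria are (Up, L, B) and (Middle, R, F) and (Down, L, F).

(Up, L, F): Player I can switch to Middle (10 → 30). Not NE.
(Up, L, B): Player I gets 86, best alternative 64; Player II gets 79, best alternative 53; Player III gets 86, best alternative 49. No profitable deviation — NE.
(Up, R, F): Player I can switch to Middle (32 → 61). Not NE.
(Up, R, B): Player II can switch to L (53 → 79). Not NE.
(Middle, L, F): Player I can switch to Down (30 → 74). Not NE.
(Middle, L, B): Player I can switch to Up (64 → 86). Not NE.
(Middle, R, F): Player I gets 61, best alternative 39; Player II gets 88, best alternative 52; Player III gets 36, best alternative 16. No profitable deviation — NE.
(Middle, R, B): Player I can switch to Up (11 → 84). Not NE.
(Down, L, F): Player I gets 74, best alternative 30; Player II gets 97, best alternative 65; Player III gets 82, best alternative 33. No profitable deviation — NE.
(Down, L, B): Player I can switch to Up (58 → 86). Not NE.
(Down, R, F): Player I can switch to Middle (39 → 61). Not NE.
(The remaining 1 profile has a profitable deviation by the same check.)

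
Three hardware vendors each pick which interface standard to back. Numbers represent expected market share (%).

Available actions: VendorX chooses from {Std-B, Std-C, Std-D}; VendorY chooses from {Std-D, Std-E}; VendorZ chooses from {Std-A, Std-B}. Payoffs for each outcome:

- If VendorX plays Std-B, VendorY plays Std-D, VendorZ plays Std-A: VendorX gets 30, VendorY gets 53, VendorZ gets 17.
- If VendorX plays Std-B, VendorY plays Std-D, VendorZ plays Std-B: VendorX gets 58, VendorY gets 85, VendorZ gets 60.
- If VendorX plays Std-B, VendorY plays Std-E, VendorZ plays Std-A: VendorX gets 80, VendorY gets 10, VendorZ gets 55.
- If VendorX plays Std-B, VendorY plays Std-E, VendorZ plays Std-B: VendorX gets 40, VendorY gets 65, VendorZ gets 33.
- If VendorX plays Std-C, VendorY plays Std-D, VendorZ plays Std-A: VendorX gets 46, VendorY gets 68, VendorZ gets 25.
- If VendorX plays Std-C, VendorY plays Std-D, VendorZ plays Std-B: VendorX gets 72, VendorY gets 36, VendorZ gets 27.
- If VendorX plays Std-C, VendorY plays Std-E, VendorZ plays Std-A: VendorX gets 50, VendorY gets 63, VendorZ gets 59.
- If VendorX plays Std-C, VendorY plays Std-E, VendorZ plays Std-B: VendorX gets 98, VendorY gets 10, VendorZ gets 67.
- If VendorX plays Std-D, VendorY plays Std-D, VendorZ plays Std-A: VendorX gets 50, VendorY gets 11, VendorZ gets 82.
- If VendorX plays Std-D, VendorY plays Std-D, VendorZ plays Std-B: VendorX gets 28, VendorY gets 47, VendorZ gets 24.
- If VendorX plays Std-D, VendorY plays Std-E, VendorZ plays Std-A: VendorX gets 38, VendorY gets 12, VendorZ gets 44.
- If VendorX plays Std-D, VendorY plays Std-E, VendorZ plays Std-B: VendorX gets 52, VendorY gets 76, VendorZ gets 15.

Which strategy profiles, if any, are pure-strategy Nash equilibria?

Pure NE: (Std-C, Std-D, Std-B)

Check each profile: it is a Nash equilibrium iff no player can strictly gain by switching unilaterally.
(Std-B, Std-D, Std-A): VendorX can switch to Std-C (30 → 46). Not NE.
(Std-B, Std-D, Std-B): VendorX can switch to Std-C (58 → 72). Not NE.
(Std-B, Std-E, Std-A): VendorY can switch to Std-D (10 → 53). Not NE.
(Std-B, Std-E, Std-B): VendorX can switch to Std-C (40 → 98). Not NE.
(Std-C, Std-D, Std-A): VendorX can switch to Std-D (46 → 50). Not NE.
(Std-C, Std-D, Std-B): VendorX gets 72, best alternative 58; VendorY gets 36, best alternative 10; VendorZ gets 27, best alternative 25. No profitable deviation — NE.
(Std-C, Std-E, Std-A): VendorX can switch to Std-B (50 → 80). Not NE.
(Std-C, Std-E, Std-B): VendorY can switch to Std-D (10 → 36). Not NE.
(Std-D, Std-D, Std-A): VendorY can switch to Std-E (11 → 12). Not NE.
(Std-D, Std-D, Std-B): VendorX can switch to Std-B (28 → 58). Not NE.
(Std-D, Std-E, Std-A): VendorX can switch to Std-B (38 → 80). Not NE.
(Std-D, Std-E, Std-B): VendorX can switch to Std-C (52 → 98). Not NE.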